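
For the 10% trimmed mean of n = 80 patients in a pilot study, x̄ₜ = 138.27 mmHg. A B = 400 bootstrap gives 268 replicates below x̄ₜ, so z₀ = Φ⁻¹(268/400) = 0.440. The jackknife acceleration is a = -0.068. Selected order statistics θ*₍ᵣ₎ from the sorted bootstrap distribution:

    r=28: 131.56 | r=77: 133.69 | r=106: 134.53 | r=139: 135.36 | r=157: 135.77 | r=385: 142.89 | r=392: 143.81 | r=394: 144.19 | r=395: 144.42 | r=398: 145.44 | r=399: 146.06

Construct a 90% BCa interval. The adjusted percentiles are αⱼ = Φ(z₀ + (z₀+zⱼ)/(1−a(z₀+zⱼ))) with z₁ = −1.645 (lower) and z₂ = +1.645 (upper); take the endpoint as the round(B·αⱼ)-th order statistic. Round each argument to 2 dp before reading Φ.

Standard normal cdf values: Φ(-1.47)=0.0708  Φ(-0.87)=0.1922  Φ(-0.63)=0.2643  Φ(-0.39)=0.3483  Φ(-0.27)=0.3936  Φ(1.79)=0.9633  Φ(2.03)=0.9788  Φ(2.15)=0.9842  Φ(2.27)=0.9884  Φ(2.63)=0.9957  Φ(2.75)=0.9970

Lower: z₀ + z₁ = 0.440 + (-1.645) = -1.205; 1 − a(z₀+z₁) = 1 − (-0.068)(-1.205) = 0.9181; argument = 0.440 + (-1.205)/0.9181 = -0.8726 → -0.87.
α₁ = Φ(-0.87) = 0.1922; rank = round(400 × 0.1922) = 77; θ*₍77₎ = 133.69.
Upper: z₀ + z₂ = 2.085; 1 − a(z₀+z₂) = 1.1418; argument = 2.2661 → 2.27; α₂ = 0.9884; rank = 395; θ*₍395₎ = 144.42.

(133.69, 144.42)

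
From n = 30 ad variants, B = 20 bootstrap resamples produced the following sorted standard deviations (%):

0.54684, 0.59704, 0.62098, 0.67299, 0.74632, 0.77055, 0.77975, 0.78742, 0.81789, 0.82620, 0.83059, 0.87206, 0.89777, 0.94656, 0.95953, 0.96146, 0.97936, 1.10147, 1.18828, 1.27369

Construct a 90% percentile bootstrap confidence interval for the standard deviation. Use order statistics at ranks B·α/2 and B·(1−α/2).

(0.54684, 1.18828)

α = 0.10; lower rank = 20 × 0.050 = 1; upper rank = 20 × 0.950 = 19.
The 1st smallest replicate is 0.54684; the 19th is 1.18828.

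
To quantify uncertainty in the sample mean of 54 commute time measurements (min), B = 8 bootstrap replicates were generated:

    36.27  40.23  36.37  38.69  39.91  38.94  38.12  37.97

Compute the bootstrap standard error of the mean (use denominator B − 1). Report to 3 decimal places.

Bootstrap SE is the standard deviation of the 8 replicate means.
Mean of replicates: (36.27 + 40.23 + 36.37 + 38.69 + 39.91 + 38.94 + 38.12 + 37.97) / 8 = 306.5000 / 8 = 38.3125
Sum of squared deviations: (−2.0425)² + (+1.9175)² + (−1.9425)² + (+0.3775)² + (+1.5975)² + (+0.6275)² + (−0.1925)² + (−0.3425)² = 14.8645
Variance = 14.8645 / 7 = 2.1235
SE* = √2.1235

SE* = 1.457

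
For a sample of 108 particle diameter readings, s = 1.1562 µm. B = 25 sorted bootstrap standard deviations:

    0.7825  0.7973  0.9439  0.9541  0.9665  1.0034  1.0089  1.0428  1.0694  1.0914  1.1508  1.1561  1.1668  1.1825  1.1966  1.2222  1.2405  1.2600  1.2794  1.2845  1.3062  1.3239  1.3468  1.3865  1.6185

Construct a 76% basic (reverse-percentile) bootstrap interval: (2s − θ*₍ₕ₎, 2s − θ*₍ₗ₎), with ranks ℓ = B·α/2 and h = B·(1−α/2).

Percentile endpoints at ranks 3 and 22: θ*₍3₎ = 0.9439, θ*₍22₎ = 1.3239.
Basic interval reflects these around s:
  lower = 2 × 1.1562 − 1.3239 = 0.9885
  upper = 2 × 1.1562 − 0.9439 = 1.3685

(0.9885, 1.3685)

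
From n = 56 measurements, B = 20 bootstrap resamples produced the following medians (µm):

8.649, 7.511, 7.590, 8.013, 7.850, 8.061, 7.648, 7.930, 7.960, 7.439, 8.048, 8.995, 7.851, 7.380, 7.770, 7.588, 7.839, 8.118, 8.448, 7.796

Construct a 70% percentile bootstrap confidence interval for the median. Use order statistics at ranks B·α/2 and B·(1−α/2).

(7.511, 8.118)

Sorted replicates: 7.380, 7.439, 7.511, 7.588, 7.590, 7.648, 7.770, 7.796, 7.839, 7.850, 7.851, 7.930, 7.960, 8.013, 8.048, 8.061, 8.118, 8.448, 8.649, 8.995
α = 0.30; lower rank = 20 × 0.150 = 3; upper rank = 20 × 0.850 = 17.
The 3rd smallest replicate is 7.511; the 17th is 8.118.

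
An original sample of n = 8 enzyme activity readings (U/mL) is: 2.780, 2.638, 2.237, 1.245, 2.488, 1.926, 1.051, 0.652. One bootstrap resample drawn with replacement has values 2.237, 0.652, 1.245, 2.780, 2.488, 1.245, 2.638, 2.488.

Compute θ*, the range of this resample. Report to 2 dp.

Range = 2.780 − 0.652 = 2.13

θ* = 2.13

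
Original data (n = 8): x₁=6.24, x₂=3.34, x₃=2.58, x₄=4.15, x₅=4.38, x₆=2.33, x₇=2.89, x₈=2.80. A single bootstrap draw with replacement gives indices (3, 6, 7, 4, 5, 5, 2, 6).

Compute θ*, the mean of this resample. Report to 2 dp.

Resample values: 2.58, 2.33, 2.89, 4.15, 4.38, 4.38, 3.34, 2.33.
Mean = (2.58 + 2.33 + 2.89 + 4.15 + 4.38 + 4.38 + 3.34 + 2.33) / 8 = 26.380 / 8 = 3.30

θ* = 3.30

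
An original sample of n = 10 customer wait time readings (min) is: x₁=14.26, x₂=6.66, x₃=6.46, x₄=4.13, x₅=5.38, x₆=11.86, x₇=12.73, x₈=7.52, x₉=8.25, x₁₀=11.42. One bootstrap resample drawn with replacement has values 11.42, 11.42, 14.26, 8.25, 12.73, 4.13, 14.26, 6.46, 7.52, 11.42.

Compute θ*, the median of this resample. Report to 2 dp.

Sorted: 4.13, 6.46, 7.52, 8.25, 11.42, 11.42, 11.42, 12.73, 14.26, 14.26
Median = average of the two middle values = 11.42

θ* = 11.42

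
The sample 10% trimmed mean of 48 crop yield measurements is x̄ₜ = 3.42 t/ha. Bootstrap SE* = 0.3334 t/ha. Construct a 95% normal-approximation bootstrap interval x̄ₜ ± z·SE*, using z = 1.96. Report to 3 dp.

(2.767, 4.073)

Margin = 1.96 × 0.3334 = 0.6535
Interval: 3.42 ± 0.6535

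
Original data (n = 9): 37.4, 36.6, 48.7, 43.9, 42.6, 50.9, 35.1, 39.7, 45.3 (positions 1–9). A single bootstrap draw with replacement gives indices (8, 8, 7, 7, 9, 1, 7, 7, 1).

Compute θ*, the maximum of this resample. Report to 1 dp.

θ* = 45.3

Resample values: 39.7, 39.7, 35.1, 35.1, 45.3, 37.4, 35.1, 35.1, 37.4.
Maximum = 45.3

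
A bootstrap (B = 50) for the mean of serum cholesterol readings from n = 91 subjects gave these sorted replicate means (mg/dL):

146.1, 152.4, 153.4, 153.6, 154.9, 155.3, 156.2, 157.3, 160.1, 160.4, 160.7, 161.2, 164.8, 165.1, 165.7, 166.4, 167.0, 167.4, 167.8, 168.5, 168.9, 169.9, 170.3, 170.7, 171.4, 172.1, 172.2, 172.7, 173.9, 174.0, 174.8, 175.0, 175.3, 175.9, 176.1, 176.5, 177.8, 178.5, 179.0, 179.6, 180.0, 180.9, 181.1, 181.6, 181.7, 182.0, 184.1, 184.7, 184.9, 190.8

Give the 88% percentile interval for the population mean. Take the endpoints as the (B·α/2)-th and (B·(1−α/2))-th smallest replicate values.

α = 0.12; lower rank = 50 × 0.060 = 3; upper rank = 50 × 0.940 = 47.
The 3rd smallest replicate is 153.4; the 47th is 184.1.

(153.4, 184.1)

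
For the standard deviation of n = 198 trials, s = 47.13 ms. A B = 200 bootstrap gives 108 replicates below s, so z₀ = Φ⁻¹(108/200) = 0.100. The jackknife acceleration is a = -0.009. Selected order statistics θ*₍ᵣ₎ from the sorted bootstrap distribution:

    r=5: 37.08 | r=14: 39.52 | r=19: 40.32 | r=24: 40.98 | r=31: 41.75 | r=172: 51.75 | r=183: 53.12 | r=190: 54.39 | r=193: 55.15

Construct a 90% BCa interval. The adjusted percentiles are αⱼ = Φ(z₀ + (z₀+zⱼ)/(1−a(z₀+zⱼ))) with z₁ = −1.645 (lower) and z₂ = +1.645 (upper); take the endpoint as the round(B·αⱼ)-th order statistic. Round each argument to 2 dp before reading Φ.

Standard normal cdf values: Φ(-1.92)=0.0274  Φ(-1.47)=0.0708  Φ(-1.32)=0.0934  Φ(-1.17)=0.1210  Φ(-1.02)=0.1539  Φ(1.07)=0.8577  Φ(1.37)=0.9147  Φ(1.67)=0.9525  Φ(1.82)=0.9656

Lower: z₀ + z₁ = 0.100 + (-1.645) = -1.545; 1 − a(z₀+z₁) = 1 − (-0.009)(-1.545) = 0.9861; argument = 0.100 + (-1.545)/0.9861 = -1.4668 → -1.47.
α₁ = Φ(-1.47) = 0.0708; rank = round(200 × 0.0708) = 14; θ*₍14₎ = 39.52.
Upper: z₀ + z₂ = 1.745; 1 − a(z₀+z₂) = 1.0157; argument = 1.8180 → 1.82; α₂ = 0.9656; rank = 193; θ*₍193₎ = 55.15.

(39.52, 55.15)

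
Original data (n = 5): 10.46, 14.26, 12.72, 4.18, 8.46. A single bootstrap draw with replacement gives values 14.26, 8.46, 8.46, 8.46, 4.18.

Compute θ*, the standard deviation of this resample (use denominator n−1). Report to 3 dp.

θ* = 3.588

Mean = 8.7640; sum of squared deviations = 51.4963
s² = 51.4963 / 4 = 12.8741
s = √12.8741 = 3.588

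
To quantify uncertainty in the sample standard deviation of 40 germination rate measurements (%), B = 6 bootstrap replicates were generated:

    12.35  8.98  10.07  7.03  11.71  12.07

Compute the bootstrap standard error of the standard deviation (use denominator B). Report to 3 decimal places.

SE* = 1.905

Bootstrap SE is the standard deviation of the 6 replicate standard deviations.
Mean of replicates: (12.35 + 8.98 + 10.07 + 7.03 + 11.71 + 12.07) / 6 = 62.2100 / 6 = 10.3683
Sum of squared deviations: (+1.9817)² + (−1.3883)² + (−0.2983)² + (−3.3383)² + (+1.3417)² + (+1.7017)² = 21.7837
Variance = 21.7837 / 6 = 3.6306
SE* = √3.6306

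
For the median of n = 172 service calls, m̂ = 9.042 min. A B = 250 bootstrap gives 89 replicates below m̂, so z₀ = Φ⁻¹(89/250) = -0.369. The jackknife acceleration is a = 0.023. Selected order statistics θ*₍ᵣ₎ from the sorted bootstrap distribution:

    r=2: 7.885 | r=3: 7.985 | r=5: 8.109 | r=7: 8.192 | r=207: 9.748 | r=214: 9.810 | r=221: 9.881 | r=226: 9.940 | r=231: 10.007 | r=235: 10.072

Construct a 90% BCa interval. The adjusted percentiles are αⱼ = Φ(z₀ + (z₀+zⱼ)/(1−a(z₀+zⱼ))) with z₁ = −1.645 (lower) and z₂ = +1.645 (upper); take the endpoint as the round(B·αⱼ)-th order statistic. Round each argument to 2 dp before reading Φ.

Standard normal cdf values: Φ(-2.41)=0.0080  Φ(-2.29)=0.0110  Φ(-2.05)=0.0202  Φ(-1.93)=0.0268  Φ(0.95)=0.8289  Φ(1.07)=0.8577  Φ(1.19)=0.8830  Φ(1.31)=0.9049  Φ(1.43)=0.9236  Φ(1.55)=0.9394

(7.985, 9.748)

Lower: z₀ + z₁ = -0.369 + (-1.645) = -2.014; 1 − a(z₀+z₁) = 1 − (0.023)(-2.014) = 1.0463; argument = -0.369 + (-2.014)/1.0463 = -2.2938 → -2.29.
α₁ = Φ(-2.29) = 0.0110; rank = round(250 × 0.0110) = 3; θ*₍3₎ = 7.985.
Upper: z₀ + z₂ = 1.276; 1 − a(z₀+z₂) = 0.9707; argument = 0.9456 → 0.95; α₂ = 0.8289; rank = 207; θ*₍207₎ = 9.748.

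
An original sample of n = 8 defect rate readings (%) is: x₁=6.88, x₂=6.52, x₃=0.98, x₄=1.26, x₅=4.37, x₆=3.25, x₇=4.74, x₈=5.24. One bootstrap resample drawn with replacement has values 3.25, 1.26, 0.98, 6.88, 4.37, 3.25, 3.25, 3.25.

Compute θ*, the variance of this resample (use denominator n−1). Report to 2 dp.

θ* = 3.36

Mean = 3.3112; sum of squared deviations = 23.5143
s² = 23.5143 / 7 = 3.3592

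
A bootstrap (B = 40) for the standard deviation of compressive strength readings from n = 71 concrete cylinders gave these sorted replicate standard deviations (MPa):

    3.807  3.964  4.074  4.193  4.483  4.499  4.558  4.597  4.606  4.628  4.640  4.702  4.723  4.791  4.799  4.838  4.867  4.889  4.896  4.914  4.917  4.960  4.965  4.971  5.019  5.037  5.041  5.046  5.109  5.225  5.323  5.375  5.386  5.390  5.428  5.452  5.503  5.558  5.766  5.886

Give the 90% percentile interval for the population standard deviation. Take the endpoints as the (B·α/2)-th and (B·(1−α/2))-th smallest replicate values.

(3.964, 5.558)

α = 0.10; lower rank = 40 × 0.050 = 2; upper rank = 40 × 0.950 = 38.
The 2nd smallest replicate is 3.964; the 38th is 5.558.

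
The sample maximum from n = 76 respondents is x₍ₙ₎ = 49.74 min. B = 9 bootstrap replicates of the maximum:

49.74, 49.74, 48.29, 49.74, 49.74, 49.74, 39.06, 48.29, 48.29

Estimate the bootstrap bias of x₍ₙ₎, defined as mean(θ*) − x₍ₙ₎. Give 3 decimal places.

bias = −1.670

mean(θ*) = (49.74 + 49.74 + 48.29 + 49.74 + 49.74 + 49.74 + 39.06 + 48.29 + 48.29) / 9 = 48.0700
bias = 48.0700 − 49.74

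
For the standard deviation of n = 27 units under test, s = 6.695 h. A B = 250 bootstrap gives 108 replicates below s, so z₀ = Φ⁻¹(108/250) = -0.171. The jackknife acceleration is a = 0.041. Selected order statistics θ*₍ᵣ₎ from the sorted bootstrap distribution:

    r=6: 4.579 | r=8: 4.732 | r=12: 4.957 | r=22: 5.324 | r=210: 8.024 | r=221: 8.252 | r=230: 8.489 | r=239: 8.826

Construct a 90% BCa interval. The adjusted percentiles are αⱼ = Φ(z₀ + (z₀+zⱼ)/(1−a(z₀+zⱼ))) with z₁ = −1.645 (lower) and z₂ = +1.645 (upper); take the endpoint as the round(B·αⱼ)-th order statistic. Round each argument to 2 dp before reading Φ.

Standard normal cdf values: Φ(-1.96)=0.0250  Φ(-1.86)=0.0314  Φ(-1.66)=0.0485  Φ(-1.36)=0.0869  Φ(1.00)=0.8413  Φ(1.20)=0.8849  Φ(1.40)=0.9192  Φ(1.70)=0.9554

(4.732, 8.489)

Lower: z₀ + z₁ = -0.171 + (-1.645) = -1.816; 1 − a(z₀+z₁) = 1 − (0.041)(-1.816) = 1.0745; argument = -0.171 + (-1.816)/1.0745 = -1.8612 → -1.86.
α₁ = Φ(-1.86) = 0.0314; rank = round(250 × 0.0314) = 8; θ*₍8₎ = 4.732.
Upper: z₀ + z₂ = 1.474; 1 − a(z₀+z₂) = 0.9396; argument = 1.3978 → 1.40; α₂ = 0.9192; rank = 230; θ*₍230₎ = 8.489.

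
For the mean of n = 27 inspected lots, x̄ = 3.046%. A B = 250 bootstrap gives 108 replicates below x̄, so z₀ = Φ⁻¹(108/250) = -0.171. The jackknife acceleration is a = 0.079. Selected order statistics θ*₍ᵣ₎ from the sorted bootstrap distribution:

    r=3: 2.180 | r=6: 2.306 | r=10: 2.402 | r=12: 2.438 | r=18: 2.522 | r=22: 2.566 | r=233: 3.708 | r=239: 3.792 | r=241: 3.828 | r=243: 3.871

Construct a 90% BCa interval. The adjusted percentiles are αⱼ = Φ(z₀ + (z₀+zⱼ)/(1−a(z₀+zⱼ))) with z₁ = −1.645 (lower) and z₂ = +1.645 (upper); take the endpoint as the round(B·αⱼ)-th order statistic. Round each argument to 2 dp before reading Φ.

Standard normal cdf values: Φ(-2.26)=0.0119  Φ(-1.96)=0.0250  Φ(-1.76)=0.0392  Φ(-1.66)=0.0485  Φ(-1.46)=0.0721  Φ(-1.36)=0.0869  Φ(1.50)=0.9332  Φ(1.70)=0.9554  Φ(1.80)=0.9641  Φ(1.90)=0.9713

(2.402, 3.708)

Lower: z₀ + z₁ = -0.171 + (-1.645) = -1.816; 1 − a(z₀+z₁) = 1 − (0.079)(-1.816) = 1.1435; argument = -0.171 + (-1.816)/1.1435 = -1.7592 → -1.76.
α₁ = Φ(-1.76) = 0.0392; rank = round(250 × 0.0392) = 10; θ*₍10₎ = 2.402.
Upper: z₀ + z₂ = 1.474; 1 − a(z₀+z₂) = 0.8836; argument = 1.4973 → 1.50; α₂ = 0.9332; rank = 233; θ*₍233₎ = 3.708.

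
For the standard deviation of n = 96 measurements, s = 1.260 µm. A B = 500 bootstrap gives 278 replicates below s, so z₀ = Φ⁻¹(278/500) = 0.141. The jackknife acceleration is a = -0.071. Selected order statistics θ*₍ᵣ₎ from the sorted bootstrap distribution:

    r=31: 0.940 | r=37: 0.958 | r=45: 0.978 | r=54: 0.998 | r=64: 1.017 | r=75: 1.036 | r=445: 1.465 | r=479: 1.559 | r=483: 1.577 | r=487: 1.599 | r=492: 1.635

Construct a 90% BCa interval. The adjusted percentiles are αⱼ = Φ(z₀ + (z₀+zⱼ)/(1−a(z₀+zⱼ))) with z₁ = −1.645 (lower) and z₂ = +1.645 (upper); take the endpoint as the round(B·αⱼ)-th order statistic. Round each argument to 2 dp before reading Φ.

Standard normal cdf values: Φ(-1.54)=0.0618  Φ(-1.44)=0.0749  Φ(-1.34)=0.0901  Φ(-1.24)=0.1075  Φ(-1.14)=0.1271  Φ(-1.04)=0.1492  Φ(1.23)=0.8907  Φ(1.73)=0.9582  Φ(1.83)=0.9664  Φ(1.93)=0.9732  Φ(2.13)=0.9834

Lower: z₀ + z₁ = 0.141 + (-1.645) = -1.504; 1 − a(z₀+z₁) = 1 − (-0.071)(-1.504) = 0.8932; argument = 0.141 + (-1.504)/0.8932 = -1.5428 → -1.54.
α₁ = Φ(-1.54) = 0.0618; rank = round(500 × 0.0618) = 31; θ*₍31₎ = 0.940.
Upper: z₀ + z₂ = 1.786; 1 − a(z₀+z₂) = 1.1268; argument = 1.7260 → 1.73; α₂ = 0.9582; rank = 479; θ*₍479₎ = 1.559.

(0.940, 1.559)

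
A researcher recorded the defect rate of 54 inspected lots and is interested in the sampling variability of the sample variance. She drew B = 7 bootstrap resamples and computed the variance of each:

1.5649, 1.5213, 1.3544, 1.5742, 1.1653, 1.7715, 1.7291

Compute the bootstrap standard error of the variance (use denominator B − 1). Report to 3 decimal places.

Bootstrap SE is the standard deviation of the 7 replicate variances.
Mean of replicates: (1.5649 + 1.5213 + 1.3544 + 1.5742 + 1.1653 + 1.7715 + 1.7291) / 7 = 10.68070 / 7 = 1.52581
Sum of squared deviations: (+0.03909)² + (−0.00451)² + (−0.17141)² + (+0.04839)² + (−0.36051)² + (+0.24569)² + (+0.20329)² = 0.26493
Variance = 0.26493 / 6 = 0.04415
SE* = √0.04415

SE* = 0.210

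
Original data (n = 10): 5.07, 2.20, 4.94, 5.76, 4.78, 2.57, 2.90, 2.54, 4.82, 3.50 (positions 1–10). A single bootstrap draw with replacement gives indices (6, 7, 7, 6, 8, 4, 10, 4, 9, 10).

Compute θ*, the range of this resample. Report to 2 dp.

Resample values: 2.57, 2.90, 2.90, 2.57, 2.54, 5.76, 3.50, 5.76, 4.82, 3.50.
Range = 5.76 − 2.54 = 3.22

θ* = 3.22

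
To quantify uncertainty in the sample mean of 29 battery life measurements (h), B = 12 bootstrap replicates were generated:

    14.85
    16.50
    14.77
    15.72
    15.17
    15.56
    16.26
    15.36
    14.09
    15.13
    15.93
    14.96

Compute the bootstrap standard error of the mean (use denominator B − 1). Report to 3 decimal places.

Bootstrap SE is the standard deviation of the 12 replicate means.
Mean of replicates: (14.85 + 16.50 + 14.77 + 15.72 + 15.17 + 15.56 + 16.26 + 15.36 + 14.09 + 15.13 + 15.93 + 14.96) / 12 = 184.3000 / 12 = 15.3583
Sum of squared deviations: (−0.5083)² + (+1.1417)² + (−0.5883)² + (+0.3617)² + (−0.1883)² + (+0.2017)² + (+0.9017)² + (+0.0017)² + (−1.2683)² + (−0.2283)² + (+0.5717)² + (−0.3983)² = 5.0742
Variance = 5.0742 / 11 = 0.4613
SE* = √0.4613

SE* = 0.679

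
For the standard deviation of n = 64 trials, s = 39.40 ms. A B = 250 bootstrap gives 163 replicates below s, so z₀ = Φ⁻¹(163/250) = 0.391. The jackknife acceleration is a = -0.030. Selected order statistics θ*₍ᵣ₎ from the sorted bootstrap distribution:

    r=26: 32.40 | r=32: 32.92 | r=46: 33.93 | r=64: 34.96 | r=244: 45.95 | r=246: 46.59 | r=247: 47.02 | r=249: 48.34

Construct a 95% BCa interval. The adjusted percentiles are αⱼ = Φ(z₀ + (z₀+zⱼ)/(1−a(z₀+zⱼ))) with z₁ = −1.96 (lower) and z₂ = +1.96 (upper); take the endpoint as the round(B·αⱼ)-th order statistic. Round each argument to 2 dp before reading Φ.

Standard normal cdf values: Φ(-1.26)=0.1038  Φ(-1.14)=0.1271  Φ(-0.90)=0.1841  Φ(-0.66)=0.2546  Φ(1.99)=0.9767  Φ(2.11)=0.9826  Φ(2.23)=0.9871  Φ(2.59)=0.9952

(32.40, 48.34)

Lower: z₀ + z₁ = 0.391 + (-1.960) = -1.569; 1 − a(z₀+z₁) = 1 − (-0.030)(-1.569) = 0.9529; argument = 0.391 + (-1.569)/0.9529 = -1.2555 → -1.26.
α₁ = Φ(-1.26) = 0.1038; rank = round(250 × 0.1038) = 26; θ*₍26₎ = 32.40.
Upper: z₀ + z₂ = 2.351; 1 − a(z₀+z₂) = 1.0705; argument = 2.5871 → 2.59; α₂ = 0.9952; rank = 249; θ*₍249₎ = 48.34.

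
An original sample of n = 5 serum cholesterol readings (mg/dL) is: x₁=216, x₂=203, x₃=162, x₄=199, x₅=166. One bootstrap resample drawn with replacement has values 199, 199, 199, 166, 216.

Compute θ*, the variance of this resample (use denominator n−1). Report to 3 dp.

θ* = 331.700

Mean = 195.8000; sum of squared deviations = 1326.8000
s² = 1326.8000 / 4 = 331.7000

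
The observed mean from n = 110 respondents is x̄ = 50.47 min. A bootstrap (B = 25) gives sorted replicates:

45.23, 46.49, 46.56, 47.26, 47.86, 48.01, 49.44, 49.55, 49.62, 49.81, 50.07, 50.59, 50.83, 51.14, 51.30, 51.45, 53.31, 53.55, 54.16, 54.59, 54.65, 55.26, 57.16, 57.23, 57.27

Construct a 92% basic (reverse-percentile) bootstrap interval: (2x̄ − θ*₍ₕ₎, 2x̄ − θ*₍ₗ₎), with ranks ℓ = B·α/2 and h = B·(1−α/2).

(43.71, 55.71)

Percentile endpoints at ranks 1 and 24: θ*₍1₎ = 45.23, θ*₍24₎ = 57.23.
Basic interval reflects these around x̄:
  lower = 2 × 50.47 − 57.23 = 43.71
  upper = 2 × 50.47 − 45.23 = 55.71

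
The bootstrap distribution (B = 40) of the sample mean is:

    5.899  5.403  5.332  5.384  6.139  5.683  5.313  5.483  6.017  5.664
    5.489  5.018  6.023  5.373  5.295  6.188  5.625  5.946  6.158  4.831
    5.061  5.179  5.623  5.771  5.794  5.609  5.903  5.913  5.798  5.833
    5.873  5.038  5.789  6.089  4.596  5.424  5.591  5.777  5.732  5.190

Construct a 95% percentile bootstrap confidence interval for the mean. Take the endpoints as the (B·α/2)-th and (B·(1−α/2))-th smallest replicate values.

(4.596, 6.158)

Sorted replicates: 4.596, 4.831, 5.018, 5.038, 5.061, 5.179, 5.190, 5.295, 5.313, 5.332, 5.373, 5.384, 5.403, 5.424, 5.483, 5.489, 5.591, 5.609, 5.623, 5.625, 5.664, 5.683, 5.732, 5.771, 5.777, 5.789, 5.794, 5.798, 5.833, 5.873, 5.899, 5.903, 5.913, 5.946, 6.017, 6.023, 6.089, 6.139, 6.158, 6.188
α = 0.05; lower rank = 40 × 0.025 = 1; upper rank = 40 × 0.975 = 39.
The 1st smallest replicate is 4.596; the 39th is 6.158.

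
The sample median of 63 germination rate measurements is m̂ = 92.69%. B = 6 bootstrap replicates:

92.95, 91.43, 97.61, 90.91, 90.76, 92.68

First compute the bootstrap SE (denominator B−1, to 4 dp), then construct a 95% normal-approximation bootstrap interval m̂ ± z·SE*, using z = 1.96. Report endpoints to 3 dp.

Mean of replicates = 92.7233; sum of squared deviations = 32.7483; SE* = √(32.7483/5) = 2.5592
Margin = 1.96 × 2.5592 = 5.0160
Interval: 92.69 ± 5.0160

(87.674, 97.706)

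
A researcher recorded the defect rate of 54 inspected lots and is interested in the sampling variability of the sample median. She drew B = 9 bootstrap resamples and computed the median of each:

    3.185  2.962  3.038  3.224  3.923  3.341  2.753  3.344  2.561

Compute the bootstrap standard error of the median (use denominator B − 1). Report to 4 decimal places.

Bootstrap SE is the standard deviation of the 9 replicate medians.
Mean of replicates: (3.185 + 2.962 + 3.038 + 3.224 + 3.923 + 3.341 + 2.753 + 3.344 + 2.561) / 9 = 28.33100 / 9 = 3.14789
Sum of squared deviations: (+0.03711)² + (−0.18589)² + (−0.10989)² + (+0.07611)² + (+0.77511)² + (+0.19311)² + (−0.39489)² + (+0.19611)² + (−0.58689)² = 1.23072
Variance = 1.23072 / 8 = 0.15384
SE* = √0.15384

SE* = 0.3922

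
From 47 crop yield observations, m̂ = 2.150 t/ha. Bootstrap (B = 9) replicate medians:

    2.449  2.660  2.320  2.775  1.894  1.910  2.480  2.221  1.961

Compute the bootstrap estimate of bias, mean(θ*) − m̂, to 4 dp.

bias = +0.1467

mean(θ*) = (2.449 + 2.660 + 2.320 + 2.775 + 1.894 + 1.910 + 2.480 + 2.221 + 1.961) / 9 = 2.29667
bias = 2.29667 − 2.150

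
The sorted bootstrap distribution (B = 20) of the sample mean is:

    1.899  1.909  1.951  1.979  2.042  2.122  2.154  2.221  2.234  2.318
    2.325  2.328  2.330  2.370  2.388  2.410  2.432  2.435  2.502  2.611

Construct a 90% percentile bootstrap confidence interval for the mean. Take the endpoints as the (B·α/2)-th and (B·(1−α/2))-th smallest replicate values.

α = 0.10; lower rank = 20 × 0.050 = 1; upper rank = 20 × 0.950 = 19.
The 1st smallest replicate is 1.899; the 19th is 2.502.

(1.899, 2.502)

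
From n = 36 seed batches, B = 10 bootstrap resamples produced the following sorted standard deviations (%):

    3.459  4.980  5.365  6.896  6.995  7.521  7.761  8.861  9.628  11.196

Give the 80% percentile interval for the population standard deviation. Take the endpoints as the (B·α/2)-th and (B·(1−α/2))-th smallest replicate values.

α = 0.20; lower rank = 10 × 0.100 = 1; upper rank = 10 × 0.900 = 9.
The 1st smallest replicate is 3.459; the 9th is 9.628.

(3.459, 9.628)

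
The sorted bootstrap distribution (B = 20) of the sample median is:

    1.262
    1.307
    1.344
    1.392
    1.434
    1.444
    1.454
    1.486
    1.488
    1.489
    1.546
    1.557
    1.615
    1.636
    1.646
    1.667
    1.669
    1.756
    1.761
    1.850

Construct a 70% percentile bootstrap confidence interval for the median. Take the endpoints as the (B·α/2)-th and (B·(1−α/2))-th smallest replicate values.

α = 0.30; lower rank = 20 × 0.150 = 3; upper rank = 20 × 0.850 = 17.
The 3rd smallest replicate is 1.344; the 17th is 1.669.

(1.344, 1.669)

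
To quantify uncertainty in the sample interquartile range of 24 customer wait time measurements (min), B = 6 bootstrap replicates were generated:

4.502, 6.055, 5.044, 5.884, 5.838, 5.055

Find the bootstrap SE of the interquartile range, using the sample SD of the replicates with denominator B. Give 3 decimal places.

SE* = 0.564

Bootstrap SE is the standard deviation of the 6 replicate interquartile ranges.
Mean of replicates: (4.502 + 6.055 + 5.044 + 5.884 + 5.838 + 5.055) / 6 = 32.3780 / 6 = 5.3963
Sum of squared deviations: (−0.8943)² + (+0.6587)² + (−0.3523)² + (+0.4877)² + (+0.4417)² + (−0.3413)² = 1.9072
Variance = 1.9072 / 6 = 0.3179
SE* = √0.3179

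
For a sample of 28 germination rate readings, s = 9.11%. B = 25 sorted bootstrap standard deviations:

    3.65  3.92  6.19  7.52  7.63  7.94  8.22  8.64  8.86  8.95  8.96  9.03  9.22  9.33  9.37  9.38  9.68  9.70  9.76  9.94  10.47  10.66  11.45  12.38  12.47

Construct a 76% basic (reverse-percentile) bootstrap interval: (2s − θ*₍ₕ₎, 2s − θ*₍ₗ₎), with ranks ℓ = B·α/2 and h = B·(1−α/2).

Percentile endpoints at ranks 3 and 22: θ*₍3₎ = 6.19, θ*₍22₎ = 10.66.
Basic interval reflects these around s:
  lower = 2 × 9.11 − 10.66 = 7.56
  upper = 2 × 9.11 − 6.19 = 12.03

(7.56, 12.03)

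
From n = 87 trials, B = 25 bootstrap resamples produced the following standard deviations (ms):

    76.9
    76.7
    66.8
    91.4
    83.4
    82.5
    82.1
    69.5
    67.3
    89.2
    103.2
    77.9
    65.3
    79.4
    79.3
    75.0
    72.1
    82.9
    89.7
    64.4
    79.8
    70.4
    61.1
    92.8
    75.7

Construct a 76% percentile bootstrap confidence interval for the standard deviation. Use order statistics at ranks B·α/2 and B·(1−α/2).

(65.3, 89.7)

Sorted replicates: 61.1, 64.4, 65.3, 66.8, 67.3, 69.5, 70.4, 72.1, 75.0, 75.7, 76.7, 76.9, 77.9, 79.3, 79.4, 79.8, 82.1, 82.5, 82.9, 83.4, 89.2, 89.7, 91.4, 92.8, 103.2
α = 0.24; lower rank = 25 × 0.120 = 3; upper rank = 25 × 0.880 = 22.
The 3rd smallest replicate is 65.3; the 22nd is 89.7.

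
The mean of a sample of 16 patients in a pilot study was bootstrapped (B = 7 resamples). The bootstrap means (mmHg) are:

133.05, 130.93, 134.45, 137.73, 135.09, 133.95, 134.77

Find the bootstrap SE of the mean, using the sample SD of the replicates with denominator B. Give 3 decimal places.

Bootstrap SE is the standard deviation of the 7 replicate means.
Mean of replicates: (133.05 + 130.93 + 134.45 + 137.73 + 135.09 + 133.95 + 134.77) / 7 = 939.9700 / 7 = 134.2814
Sum of squared deviations: (−1.2314)² + (−3.3514)² + (+0.1686)² + (+3.4486)² + (+0.8086)² + (−0.3314)² + (+0.4886)² = 25.6719
Variance = 25.6719 / 7 = 3.6674
SE* = √3.6674

SE* = 1.915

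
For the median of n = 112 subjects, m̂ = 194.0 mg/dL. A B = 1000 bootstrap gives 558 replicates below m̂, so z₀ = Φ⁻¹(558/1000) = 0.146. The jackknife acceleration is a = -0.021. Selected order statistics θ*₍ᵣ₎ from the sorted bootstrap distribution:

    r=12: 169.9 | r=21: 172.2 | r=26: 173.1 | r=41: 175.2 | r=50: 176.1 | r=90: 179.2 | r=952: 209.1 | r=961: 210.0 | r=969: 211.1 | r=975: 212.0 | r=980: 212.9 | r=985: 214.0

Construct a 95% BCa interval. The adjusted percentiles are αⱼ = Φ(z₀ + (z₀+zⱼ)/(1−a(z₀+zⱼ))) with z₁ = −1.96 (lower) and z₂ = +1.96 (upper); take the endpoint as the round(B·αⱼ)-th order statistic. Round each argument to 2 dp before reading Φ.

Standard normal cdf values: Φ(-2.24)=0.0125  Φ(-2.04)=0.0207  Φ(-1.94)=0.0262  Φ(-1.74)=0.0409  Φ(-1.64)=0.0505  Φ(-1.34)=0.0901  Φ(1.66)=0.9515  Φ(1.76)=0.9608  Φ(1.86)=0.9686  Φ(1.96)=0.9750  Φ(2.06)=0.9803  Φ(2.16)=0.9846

(175.2, 214.0)

Lower: z₀ + z₁ = 0.146 + (-1.960) = -1.814; 1 − a(z₀+z₁) = 1 − (-0.021)(-1.814) = 0.9619; argument = 0.146 + (-1.814)/0.9619 = -1.7398 → -1.74.
α₁ = Φ(-1.74) = 0.0409; rank = round(1000 × 0.0409) = 41; θ*₍41₎ = 175.2.
Upper: z₀ + z₂ = 2.106; 1 − a(z₀+z₂) = 1.0442; argument = 2.1628 → 2.16; α₂ = 0.9846; rank = 985; θ*₍985₎ = 214.0.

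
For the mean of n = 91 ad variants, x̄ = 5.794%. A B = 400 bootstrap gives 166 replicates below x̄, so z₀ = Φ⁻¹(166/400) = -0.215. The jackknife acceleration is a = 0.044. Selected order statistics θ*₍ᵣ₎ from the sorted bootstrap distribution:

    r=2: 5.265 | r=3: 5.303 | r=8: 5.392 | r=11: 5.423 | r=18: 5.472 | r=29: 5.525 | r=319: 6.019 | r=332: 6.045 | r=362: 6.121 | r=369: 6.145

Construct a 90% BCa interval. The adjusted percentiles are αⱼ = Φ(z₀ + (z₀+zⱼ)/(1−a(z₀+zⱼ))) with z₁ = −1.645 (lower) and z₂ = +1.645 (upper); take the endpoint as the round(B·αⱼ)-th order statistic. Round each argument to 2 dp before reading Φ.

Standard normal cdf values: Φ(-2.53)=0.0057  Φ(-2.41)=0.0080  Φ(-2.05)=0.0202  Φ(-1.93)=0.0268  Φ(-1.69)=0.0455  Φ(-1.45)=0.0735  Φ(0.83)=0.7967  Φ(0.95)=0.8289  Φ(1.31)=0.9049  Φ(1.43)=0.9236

Lower: z₀ + z₁ = -0.215 + (-1.645) = -1.860; 1 − a(z₀+z₁) = 1 − (0.044)(-1.860) = 1.0818; argument = -0.215 + (-1.860)/1.0818 = -1.9343 → -1.93.
α₁ = Φ(-1.93) = 0.0268; rank = round(400 × 0.0268) = 11; θ*₍11₎ = 5.423.
Upper: z₀ + z₂ = 1.430; 1 − a(z₀+z₂) = 0.9371; argument = 1.3110 → 1.31; α₂ = 0.9049; rank = 362; θ*₍362₎ = 6.121.

(5.423, 6.121)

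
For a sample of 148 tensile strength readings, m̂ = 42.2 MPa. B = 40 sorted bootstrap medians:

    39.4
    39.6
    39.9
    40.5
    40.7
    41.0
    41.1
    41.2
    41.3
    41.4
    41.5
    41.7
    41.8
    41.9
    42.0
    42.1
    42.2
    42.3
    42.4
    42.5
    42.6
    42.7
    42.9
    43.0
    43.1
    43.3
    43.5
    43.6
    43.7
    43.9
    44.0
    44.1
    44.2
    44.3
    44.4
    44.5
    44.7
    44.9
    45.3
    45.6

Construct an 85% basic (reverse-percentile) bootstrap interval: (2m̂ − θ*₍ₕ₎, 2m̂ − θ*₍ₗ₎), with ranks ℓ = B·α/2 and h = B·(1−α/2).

Percentile endpoints at ranks 3 and 37: θ*₍3₎ = 39.9, θ*₍37₎ = 44.7.
Basic interval reflects these around m̂:
  lower = 2 × 42.2 − 44.7 = 39.7
  upper = 2 × 42.2 − 39.9 = 44.5

(39.7, 44.5)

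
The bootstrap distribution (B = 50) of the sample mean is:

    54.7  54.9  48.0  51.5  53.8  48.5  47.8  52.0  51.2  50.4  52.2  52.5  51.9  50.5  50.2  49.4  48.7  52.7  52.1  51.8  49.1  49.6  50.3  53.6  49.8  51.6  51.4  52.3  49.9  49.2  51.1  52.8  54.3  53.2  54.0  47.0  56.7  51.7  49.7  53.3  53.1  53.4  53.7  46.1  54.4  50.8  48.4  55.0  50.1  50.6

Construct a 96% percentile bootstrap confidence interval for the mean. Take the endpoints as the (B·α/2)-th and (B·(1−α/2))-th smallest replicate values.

(46.1, 55.0)

Sorted replicates: 46.1, 47.0, 47.8, 48.0, 48.4, 48.5, 48.7, 49.1, 49.2, 49.4, 49.6, 49.7, 49.8, 49.9, 50.1, 50.2, 50.3, 50.4, 50.5, 50.6, 50.8, 51.1, 51.2, 51.4, 51.5, 51.6, 51.7, 51.8, 51.9, 52.0, 52.1, 52.2, 52.3, 52.5, 52.7, 52.8, 53.1, 53.2, 53.3, 53.4, 53.6, 53.7, 53.8, 54.0, 54.3, 54.4, 54.7, 54.9, 55.0, 56.7
α = 0.04; lower rank = 50 × 0.020 = 1; upper rank = 50 × 0.980 = 49.
The 1st smallest replicate is 46.1; the 49th is 55.0.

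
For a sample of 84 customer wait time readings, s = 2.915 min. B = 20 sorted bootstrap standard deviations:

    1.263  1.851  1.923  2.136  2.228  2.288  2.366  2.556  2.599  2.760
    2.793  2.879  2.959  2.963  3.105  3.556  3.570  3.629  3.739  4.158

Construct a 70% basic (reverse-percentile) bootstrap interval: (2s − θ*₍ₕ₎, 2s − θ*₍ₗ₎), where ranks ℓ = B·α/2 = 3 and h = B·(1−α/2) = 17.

(2.260, 3.907)

Percentile endpoints at ranks 3 and 17: θ*₍3₎ = 1.923, θ*₍17₎ = 3.570.
Basic interval reflects these around s:
  lower = 2 × 2.915 − 3.570 = 2.260
  upper = 2 × 2.915 − 1.923 = 3.907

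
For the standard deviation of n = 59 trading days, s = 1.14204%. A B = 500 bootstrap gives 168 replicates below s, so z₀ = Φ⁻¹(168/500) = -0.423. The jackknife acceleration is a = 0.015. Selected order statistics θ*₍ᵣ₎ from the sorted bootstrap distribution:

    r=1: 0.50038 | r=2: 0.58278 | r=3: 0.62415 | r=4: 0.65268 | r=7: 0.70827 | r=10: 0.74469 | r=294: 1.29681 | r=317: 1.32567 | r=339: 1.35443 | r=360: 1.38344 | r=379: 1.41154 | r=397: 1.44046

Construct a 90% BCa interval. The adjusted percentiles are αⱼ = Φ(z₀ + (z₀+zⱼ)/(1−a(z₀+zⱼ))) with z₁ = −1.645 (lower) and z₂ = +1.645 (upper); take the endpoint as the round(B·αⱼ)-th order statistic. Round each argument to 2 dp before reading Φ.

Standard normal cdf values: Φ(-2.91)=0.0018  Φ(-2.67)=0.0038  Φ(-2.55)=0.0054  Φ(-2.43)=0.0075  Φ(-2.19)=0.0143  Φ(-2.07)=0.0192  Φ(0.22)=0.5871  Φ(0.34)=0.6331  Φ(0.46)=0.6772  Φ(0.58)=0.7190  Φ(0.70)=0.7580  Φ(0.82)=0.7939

(0.65268, 1.44046)

Lower: z₀ + z₁ = -0.423 + (-1.645) = -2.068; 1 − a(z₀+z₁) = 1 − (0.015)(-2.068) = 1.0310; argument = -0.423 + (-2.068)/1.0310 = -2.4288 → -2.43.
α₁ = Φ(-2.43) = 0.0075; rank = round(500 × 0.0075) = 4; θ*₍4₎ = 0.65268.
Upper: z₀ + z₂ = 1.222; 1 − a(z₀+z₂) = 0.9817; argument = 0.8218 → 0.82; α₂ = 0.7939; rank = 397; θ*₍397₎ = 1.44046.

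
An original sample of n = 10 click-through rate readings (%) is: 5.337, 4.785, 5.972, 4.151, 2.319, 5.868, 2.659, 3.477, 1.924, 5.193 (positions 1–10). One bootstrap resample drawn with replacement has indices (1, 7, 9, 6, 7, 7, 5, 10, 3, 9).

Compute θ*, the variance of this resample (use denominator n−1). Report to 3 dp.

θ* = 2.913

Resample values: 5.337, 2.659, 1.924, 5.868, 2.659, 2.659, 2.319, 5.193, 5.972, 1.924.
Mean = 3.6514; sum of squared deviations = 26.2140
s² = 26.2140 / 9 = 2.9127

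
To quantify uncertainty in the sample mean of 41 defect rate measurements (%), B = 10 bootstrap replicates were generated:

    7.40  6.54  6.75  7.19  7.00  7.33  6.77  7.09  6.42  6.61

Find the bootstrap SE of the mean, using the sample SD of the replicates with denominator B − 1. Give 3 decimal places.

Bootstrap SE is the standard deviation of the 10 replicate means.
Mean of replicates: (7.40 + 6.54 + 6.75 + 7.19 + 7.00 + 7.33 + 6.77 + 7.09 + 6.42 + 6.61) / 10 = 69.1000 / 10 = 6.9100
Sum of squared deviations: (+0.4900)² + (−0.3700)² + (−0.1600)² + (+0.2800)² + (+0.0900)² + (+0.4200)² + (−0.1400)² + (+0.1800)² + (−0.4900)² + (−0.3000)² = 1.0476
Variance = 1.0476 / 9 = 0.1164
SE* = √0.1164

SE* = 0.341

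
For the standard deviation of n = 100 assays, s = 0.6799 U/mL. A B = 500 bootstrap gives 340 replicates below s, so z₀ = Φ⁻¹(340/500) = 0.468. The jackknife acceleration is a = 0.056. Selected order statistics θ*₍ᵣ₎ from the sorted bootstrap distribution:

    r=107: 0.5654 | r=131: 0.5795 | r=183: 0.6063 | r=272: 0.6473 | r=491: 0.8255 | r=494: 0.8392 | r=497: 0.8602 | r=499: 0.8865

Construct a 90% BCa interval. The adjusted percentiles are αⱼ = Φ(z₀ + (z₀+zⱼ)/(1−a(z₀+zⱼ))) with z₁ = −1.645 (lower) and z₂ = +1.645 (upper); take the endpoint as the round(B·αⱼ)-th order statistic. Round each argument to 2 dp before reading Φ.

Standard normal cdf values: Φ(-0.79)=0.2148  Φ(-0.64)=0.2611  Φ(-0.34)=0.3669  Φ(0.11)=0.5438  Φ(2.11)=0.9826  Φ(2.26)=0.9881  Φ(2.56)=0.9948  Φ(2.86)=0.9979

Lower: z₀ + z₁ = 0.468 + (-1.645) = -1.177; 1 − a(z₀+z₁) = 1 − (0.056)(-1.177) = 1.0659; argument = 0.468 + (-1.177)/1.0659 = -0.6362 → -0.64.
α₁ = Φ(-0.64) = 0.2611; rank = round(500 × 0.2611) = 131; θ*₍131₎ = 0.5795.
Upper: z₀ + z₂ = 2.113; 1 − a(z₀+z₂) = 0.8817; argument = 2.8646 → 2.86; α₂ = 0.9979; rank = 499; θ*₍499₎ = 0.8865.

(0.5795, 0.8865)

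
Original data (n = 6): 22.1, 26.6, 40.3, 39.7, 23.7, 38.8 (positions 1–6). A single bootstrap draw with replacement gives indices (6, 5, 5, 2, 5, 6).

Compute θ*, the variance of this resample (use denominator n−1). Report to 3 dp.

Resample values: 38.8, 23.7, 23.7, 26.6, 23.7, 38.8.
Mean = 29.2167; sum of squared deviations = 281.8283
s² = 281.8283 / 5 = 56.3657

θ* = 56.366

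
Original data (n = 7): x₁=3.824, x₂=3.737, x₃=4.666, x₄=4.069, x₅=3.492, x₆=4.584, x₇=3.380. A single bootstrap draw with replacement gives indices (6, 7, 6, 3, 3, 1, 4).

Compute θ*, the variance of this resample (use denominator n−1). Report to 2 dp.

Resample values: 4.584, 3.380, 4.584, 4.666, 4.666, 3.824, 4.069.
Mean = 4.2533; sum of squared deviations = 1.5403
s² = 1.5403 / 6 = 0.2567

θ* = 0.26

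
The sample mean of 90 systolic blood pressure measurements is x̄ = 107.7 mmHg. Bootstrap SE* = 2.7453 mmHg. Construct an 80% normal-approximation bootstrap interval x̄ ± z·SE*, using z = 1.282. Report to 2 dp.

(104.18, 111.22)

Margin = 1.282 × 2.7453 = 3.519
Interval: 107.7 ± 3.519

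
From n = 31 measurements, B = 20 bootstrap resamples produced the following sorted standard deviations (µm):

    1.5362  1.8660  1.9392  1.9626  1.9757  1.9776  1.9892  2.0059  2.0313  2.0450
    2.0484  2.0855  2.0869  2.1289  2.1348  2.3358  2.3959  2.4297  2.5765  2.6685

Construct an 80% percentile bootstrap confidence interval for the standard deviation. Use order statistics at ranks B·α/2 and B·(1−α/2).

(1.8660, 2.4297)

α = 0.20; lower rank = 20 × 0.100 = 2; upper rank = 20 × 0.900 = 18.
The 2nd smallest replicate is 1.8660; the 18th is 2.4297.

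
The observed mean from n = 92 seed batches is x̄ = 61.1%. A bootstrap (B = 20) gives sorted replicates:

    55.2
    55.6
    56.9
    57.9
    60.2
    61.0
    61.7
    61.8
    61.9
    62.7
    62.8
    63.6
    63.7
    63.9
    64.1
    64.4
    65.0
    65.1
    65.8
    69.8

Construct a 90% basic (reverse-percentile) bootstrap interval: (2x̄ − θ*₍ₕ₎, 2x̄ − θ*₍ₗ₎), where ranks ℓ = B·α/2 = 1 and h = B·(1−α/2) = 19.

Percentile endpoints at ranks 1 and 19: θ*₍1₎ = 55.2, θ*₍19₎ = 65.8.
Basic interval reflects these around x̄:
  lower = 2 × 61.1 − 65.8 = 56.4
  upper = 2 × 61.1 − 55.2 = 67.0

(56.4, 67.0)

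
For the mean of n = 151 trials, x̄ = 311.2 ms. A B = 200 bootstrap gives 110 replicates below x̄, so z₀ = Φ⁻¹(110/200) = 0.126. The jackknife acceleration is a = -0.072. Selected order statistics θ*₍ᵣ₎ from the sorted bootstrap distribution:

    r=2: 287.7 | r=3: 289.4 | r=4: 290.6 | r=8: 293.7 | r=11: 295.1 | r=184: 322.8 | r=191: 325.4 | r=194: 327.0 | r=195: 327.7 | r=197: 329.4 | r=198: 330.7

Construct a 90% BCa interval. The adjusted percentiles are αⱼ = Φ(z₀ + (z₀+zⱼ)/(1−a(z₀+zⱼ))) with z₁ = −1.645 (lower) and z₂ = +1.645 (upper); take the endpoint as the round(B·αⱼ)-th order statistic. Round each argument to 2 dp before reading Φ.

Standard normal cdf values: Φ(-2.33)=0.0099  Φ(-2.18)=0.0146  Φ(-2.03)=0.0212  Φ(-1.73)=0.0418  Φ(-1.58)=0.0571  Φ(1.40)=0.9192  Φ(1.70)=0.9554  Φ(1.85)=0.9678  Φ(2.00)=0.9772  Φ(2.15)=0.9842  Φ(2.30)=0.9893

Lower: z₀ + z₁ = 0.126 + (-1.645) = -1.519; 1 − a(z₀+z₁) = 1 − (-0.072)(-1.519) = 0.8906; argument = 0.126 + (-1.519)/0.8906 = -1.5795 → -1.58.
α₁ = Φ(-1.58) = 0.0571; rank = round(200 × 0.0571) = 11; θ*₍11₎ = 295.1.
Upper: z₀ + z₂ = 1.771; 1 − a(z₀+z₂) = 1.1275; argument = 1.6967 → 1.70; α₂ = 0.9554; rank = 191; θ*₍191₎ = 325.4.

(295.1, 325.4)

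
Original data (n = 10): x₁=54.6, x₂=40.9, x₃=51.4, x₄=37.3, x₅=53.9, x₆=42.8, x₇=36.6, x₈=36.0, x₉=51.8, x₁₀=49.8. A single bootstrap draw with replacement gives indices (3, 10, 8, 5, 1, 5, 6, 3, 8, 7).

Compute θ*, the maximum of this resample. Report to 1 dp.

Resample values: 51.4, 49.8, 36.0, 53.9, 54.6, 53.9, 42.8, 51.4, 36.0, 36.6.
Maximum = 54.6

θ* = 54.6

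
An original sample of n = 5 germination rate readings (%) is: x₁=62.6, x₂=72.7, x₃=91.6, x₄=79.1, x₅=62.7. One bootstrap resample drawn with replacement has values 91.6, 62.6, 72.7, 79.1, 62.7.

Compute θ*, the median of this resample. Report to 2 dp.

Sorted: 62.6, 62.7, 72.7, 79.1, 91.6
Median = middle value = 72.70

θ* = 72.70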